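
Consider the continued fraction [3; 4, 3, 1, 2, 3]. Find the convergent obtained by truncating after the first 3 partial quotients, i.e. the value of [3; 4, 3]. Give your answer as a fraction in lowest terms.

42/13

a_0 = 3: 3/1
a_1 = 4: 13/4
a_2 = 3: 42/13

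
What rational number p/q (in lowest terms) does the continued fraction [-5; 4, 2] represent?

-43/9

Compute successive convergents:
a_0 = -5: -5/1
a_1 = 4: -19/4
a_2 = 2: -43/9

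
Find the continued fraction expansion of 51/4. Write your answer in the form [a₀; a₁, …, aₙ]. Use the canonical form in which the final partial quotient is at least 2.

51 ÷ 4 → quotient 12, remainder 3
4 ÷ 3 → quotient 1, remainder 1
3 ÷ 1 → quotient 3, remainder 0

[12; 1, 3]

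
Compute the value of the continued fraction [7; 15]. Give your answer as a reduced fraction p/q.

106/15

Compute successive convergents:
a_0 = 7: 7/1
a_1 = 15: 106/15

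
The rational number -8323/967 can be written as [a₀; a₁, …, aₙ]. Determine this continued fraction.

[-9; 2, 1, 1, 5, 11, 3]

-8323 ÷ 967 → quotient -9, remainder 380
967 ÷ 380 → quotient 2, remainder 207
380 ÷ 207 → quotient 1, remainder 173
207 ÷ 173 → quotient 1, remainder 34
173 ÷ 34 → quotient 5, remainder 3
34 ÷ 3 → quotient 11, remainder 1
3 ÷ 1 → quotient 3, remainder 0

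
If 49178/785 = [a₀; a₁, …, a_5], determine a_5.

49178 ÷ 785 → quotient 62, remainder 508
785 ÷ 508 → quotient 1, remainder 277
508 ÷ 277 → quotient 1, remainder 231
277 ÷ 231 → quotient 1, remainder 46
231 ÷ 46 → quotient 5, remainder 1
46 ÷ 1 → quotient 46, remainder 0

46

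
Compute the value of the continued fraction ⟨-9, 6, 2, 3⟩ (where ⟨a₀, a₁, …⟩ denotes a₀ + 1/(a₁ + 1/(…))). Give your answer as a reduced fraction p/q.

-398/45

Starting at the tail and folding back:
Start with 3.
2 + 1/(3/1) = 2 + 1/3 = 7/3
6 + 1/(7/3) = 6 + 3/7 = 45/7
-9 + 1/(45/7) = -9 + 7/45 = -398/45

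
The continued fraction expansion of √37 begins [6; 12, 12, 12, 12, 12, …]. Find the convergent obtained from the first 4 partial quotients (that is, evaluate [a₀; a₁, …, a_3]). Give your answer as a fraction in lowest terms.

a_0 = 6: 6/1
a_1 = 12: 73/12
a_2 = 12: 882/145
a_3 = 12: 10657/1752

10657/1752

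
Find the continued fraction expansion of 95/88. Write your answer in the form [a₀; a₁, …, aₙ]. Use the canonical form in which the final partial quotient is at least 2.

Repeatedly divide and take the remainder:
95 = 1·88 + 7, so a_0 = 1
88 = 12·7 + 4, so a_1 = 12
7 = 1·4 + 3, so a_2 = 1
4 = 1·3 + 1, so a_3 = 1
3 = 3·1 + 0, so a_4 = 3

[1; 12, 1, 1, 3]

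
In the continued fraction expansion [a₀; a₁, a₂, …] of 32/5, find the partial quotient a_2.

2

Apply division with remainder until the remainder is 0:
32 = 6·5 + 2, so a_0 = 6
5 = 2·2 + 1, so a_1 = 2
2 = 2·1 + 0, so a_2 = 2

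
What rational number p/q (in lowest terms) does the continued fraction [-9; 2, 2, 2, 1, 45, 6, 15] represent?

-609433/70962

Compute successive convergents:
a_0 = -9: -9/1
a_1 = 2: -17/2
a_2 = 2: -43/5
a_3 = 2: -103/12
a_4 = 1: -146/17
a_5 = 45: -6673/777
a_6 = 6: -40184/4679
a_7 = 15: -609433/70962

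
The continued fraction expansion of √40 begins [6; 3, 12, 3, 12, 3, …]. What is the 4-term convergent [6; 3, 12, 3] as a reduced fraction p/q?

Start with 3.
12 + 1/(3/1) = 12 + 1/3 = 37/3
3 + 1/(37/3) = 3 + 3/37 = 114/37
6 + 1/(114/37) = 6 + 37/114 = 721/114

721/114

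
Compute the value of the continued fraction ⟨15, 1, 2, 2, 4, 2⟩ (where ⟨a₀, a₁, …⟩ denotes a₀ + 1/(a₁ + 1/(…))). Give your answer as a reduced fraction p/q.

1084/69

Start with 2.
4 + 1/(2/1) = 4 + 1/2 = 9/2
2 + 1/(9/2) = 2 + 2/9 = 20/9
2 + 1/(20/9) = 2 + 9/20 = 49/20
1 + 1/(49/20) = 1 + 20/49 = 69/49
15 + 1/(69/49) = 15 + 49/69 = 1084/69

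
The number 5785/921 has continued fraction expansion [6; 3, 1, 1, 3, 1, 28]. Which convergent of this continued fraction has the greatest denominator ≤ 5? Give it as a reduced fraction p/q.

a_0 = 6: 6/1  (≤ bound)
a_1 = 3: 19/3  (≤ bound)
a_2 = 1: 25/4  (≤ bound)
a_3 = 1: 44/7  (> 5, stop)

25/4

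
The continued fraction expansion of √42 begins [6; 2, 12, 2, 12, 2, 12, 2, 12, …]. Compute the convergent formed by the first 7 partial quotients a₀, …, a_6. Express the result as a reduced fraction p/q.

a_0 = 6: 6/1
a_1 = 2: 13/2
a_2 = 12: 162/25
a_3 = 2: 337/52
a_4 = 12: 4206/649
a_5 = 2: 8749/1350
a_6 = 12: 109194/16849

109194/16849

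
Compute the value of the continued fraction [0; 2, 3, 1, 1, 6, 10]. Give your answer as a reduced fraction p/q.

Use the convergent recurrence hₖ = aₖ·hₖ₋₁ + hₖ₋₂ (and likewise for the denominators kₖ):
a_0 = 0: 0/1
a_1 = 2: 1/2
a_2 = 3: 3/7
a_3 = 1: 4/9
a_4 = 1: 7/16
a_5 = 6: 46/105
a_6 = 10: 467/1066

467/1066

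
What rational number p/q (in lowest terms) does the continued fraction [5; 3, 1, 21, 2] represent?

Start with 2.
21 + 1/(2/1) = 21 + 1/2 = 43/2
1 + 1/(43/2) = 1 + 2/43 = 45/43
3 + 1/(45/43) = 3 + 43/45 = 178/45
5 + 1/(178/45) = 5 + 45/178 = 935/178

935/178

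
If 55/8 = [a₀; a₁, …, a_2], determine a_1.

⌊55/8⌋ = 6, remainder 7
⌊8/7⌋ = 1, remainder 1

1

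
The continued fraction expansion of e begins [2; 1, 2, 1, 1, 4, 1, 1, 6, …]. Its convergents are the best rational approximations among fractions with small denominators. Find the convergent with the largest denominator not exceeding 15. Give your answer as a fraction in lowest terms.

19/7

a_0 = 2: 2/1  (≤ bound)
a_1 = 1: 3/1  (≤ bound)
a_2 = 2: 8/3  (≤ bound)
a_3 = 1: 11/4  (≤ bound)
a_4 = 1: 19/7  (≤ bound)
a_5 = 4: 87/32  (> 15, stop)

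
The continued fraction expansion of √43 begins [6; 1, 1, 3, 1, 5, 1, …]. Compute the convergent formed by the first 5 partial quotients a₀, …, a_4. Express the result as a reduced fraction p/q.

Compute successive convergents:
a_0 = 6: 6/1
a_1 = 1: 7/1
a_2 = 1: 13/2
a_3 = 3: 46/7
a_4 = 1: 59/9

59/9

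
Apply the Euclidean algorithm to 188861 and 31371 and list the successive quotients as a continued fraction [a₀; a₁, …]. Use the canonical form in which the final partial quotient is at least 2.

188861 = 6·31371 + 635, so a_0 = 6
31371 = 49·635 + 256, so a_1 = 49
635 = 2·256 + 123, so a_2 = 2
256 = 2·123 + 10, so a_3 = 2
123 = 12·10 + 3, so a_4 = 12
10 = 3·3 + 1, so a_5 = 3
3 = 3·1 + 0, so a_6 = 3

[6; 49, 2, 2, 12, 3, 3]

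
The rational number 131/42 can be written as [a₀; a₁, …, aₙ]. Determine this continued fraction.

⌊131/42⌋ = 3, remainder 5
⌊42/5⌋ = 8, remainder 2
⌊5/2⌋ = 2, remainder 1
⌊2/1⌋ = 2, remainder 0

[3; 8, 2, 2]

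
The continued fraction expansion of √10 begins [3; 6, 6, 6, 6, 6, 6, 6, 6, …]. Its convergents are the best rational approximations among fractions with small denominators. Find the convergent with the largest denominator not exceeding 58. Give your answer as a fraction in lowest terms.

117/37

a_0 = 3: 3/1  (≤ bound)
a_1 = 6: 19/6  (≤ bound)
a_2 = 6: 117/37  (≤ bound)
a_3 = 6: 721/228  (> 58, stop)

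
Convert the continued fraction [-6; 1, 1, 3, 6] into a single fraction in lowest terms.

Work from the innermost term outward:
Start with 6.
3 + 1/(6/1) = 3 + 1/6 = 19/6
1 + 1/(19/6) = 1 + 6/19 = 25/19
1 + 1/(25/19) = 1 + 19/25 = 44/25
-6 + 1/(44/25) = -6 + 25/44 = -239/44

-239/44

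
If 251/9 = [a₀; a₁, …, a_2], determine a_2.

Repeatedly divide and take the remainder:
251 ÷ 9 → quotient 27, remainder 8
9 ÷ 8 → quotient 1, remainder 1
8 ÷ 1 → quotient 8, remainder 0

8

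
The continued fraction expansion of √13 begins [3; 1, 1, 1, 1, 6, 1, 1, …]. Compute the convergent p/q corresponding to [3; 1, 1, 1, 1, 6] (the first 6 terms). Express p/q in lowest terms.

Start with 6.
1 + 1/(6/1) = 1 + 1/6 = 7/6
1 + 1/(7/6) = 1 + 6/7 = 13/7
1 + 1/(13/7) = 1 + 7/13 = 20/13
1 + 1/(20/13) = 1 + 13/20 = 33/20
3 + 1/(33/20) = 3 + 20/33 = 119/33

119/33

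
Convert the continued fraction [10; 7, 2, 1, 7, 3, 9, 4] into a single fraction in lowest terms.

Start with 4.
9 + 1/(4/1) = 9 + 1/4 = 37/4
3 + 1/(37/4) = 3 + 4/37 = 115/37
7 + 1/(115/37) = 7 + 37/115 = 842/115
1 + 1/(842/115) = 1 + 115/842 = 957/842
2 + 1/(957/842) = 2 + 842/957 = 2756/957
7 + 1/(2756/957) = 7 + 957/2756 = 20249/2756
10 + 1/(20249/2756) = 10 + 2756/20249 = 205246/20249

205246/20249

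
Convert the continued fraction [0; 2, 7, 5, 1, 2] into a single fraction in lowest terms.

a_0 = 0: 0/1
a_1 = 2: 1/2
a_2 = 7: 7/15
a_3 = 5: 36/77
a_4 = 1: 43/92
a_5 = 2: 122/261

122/261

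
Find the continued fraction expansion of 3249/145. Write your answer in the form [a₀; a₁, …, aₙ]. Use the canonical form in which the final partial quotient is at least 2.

[22; 2, 2, 5, 2, 2]

⌊3249/145⌋ = 22, remainder 59
⌊145/59⌋ = 2, remainder 27
⌊59/27⌋ = 2, remainder 5
⌊27/5⌋ = 5, remainder 2
⌊5/2⌋ = 2, remainder 1
⌊2/1⌋ = 2, remainder 0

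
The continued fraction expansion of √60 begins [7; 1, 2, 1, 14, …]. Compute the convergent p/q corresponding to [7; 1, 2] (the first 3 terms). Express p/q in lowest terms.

a_0 = 7: 7/1
a_1 = 1: 8/1
a_2 = 2: 23/3

23/3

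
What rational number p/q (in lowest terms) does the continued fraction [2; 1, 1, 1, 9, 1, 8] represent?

757/285

Work from the innermost term outward:
Start with 8.
1 + 1/(8/1) = 1 + 1/8 = 9/8
9 + 1/(9/8) = 9 + 8/9 = 89/9
1 + 1/(89/9) = 1 + 9/89 = 98/89
1 + 1/(98/89) = 1 + 89/98 = 187/98
1 + 1/(187/98) = 1 + 98/187 = 285/187
2 + 1/(285/187) = 2 + 187/285 = 757/285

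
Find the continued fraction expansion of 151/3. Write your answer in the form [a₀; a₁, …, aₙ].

[50; 3]

Apply division with remainder until the remainder is 0:
151 = 50·3 + 1, so a_0 = 50
3 = 3·1 + 0, so a_1 = 3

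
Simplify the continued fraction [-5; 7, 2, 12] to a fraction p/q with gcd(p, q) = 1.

Start with 12.
2 + 1/(12/1) = 2 + 1/12 = 25/12
7 + 1/(25/12) = 7 + 12/25 = 187/25
-5 + 1/(187/25) = -5 + 25/187 = -910/187

-910/187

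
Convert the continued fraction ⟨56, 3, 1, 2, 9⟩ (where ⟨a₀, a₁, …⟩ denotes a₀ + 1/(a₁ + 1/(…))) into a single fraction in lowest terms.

5796/103

a_0 = 56: 56/1
a_1 = 3: 169/3
a_2 = 1: 225/4
a_3 = 2: 619/11
a_4 = 9: 5796/103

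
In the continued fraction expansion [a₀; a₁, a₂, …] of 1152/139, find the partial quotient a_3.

1152 ÷ 139 → quotient 8, remainder 40
139 ÷ 40 → quotient 3, remainder 19
40 ÷ 19 → quotient 2, remainder 2
19 ÷ 2 → quotient 9, remainder 1

9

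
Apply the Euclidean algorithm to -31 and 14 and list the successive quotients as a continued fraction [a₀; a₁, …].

[-3; 1, 3, 1, 2]

Run the Euclidean algorithm, recording each quotient:
-31 ÷ 14 → quotient -3, remainder 11
14 ÷ 11 → quotient 1, remainder 3
11 ÷ 3 → quotient 3, remainder 2
3 ÷ 2 → quotient 1, remainder 1
2 ÷ 1 → quotient 2, remainder 0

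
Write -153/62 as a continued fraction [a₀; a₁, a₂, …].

[-3; 1, 1, 7, 4]

⌊-153/62⌋ = -3, remainder 33
⌊62/33⌋ = 1, remainder 29
⌊33/29⌋ = 1, remainder 4
⌊29/4⌋ = 7, remainder 1
⌊4/1⌋ = 4, remainder 0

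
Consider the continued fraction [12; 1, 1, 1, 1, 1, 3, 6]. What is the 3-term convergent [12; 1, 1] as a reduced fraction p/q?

25/2

a_0 = 12: 12/1
a_1 = 1: 13/1
a_2 = 1: 25/2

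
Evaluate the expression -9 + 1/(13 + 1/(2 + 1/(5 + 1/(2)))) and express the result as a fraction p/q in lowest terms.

-2883/323

Start with 2.
5 + 1/(2/1) = 5 + 1/2 = 11/2
2 + 1/(11/2) = 2 + 2/11 = 24/11
13 + 1/(24/11) = 13 + 11/24 = 323/24
-9 + 1/(323/24) = -9 + 24/323 = -2883/323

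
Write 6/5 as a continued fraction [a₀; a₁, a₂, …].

[1; 5]

Run the Euclidean algorithm, recording each quotient:
⌊6/5⌋ = 1, remainder 1
⌊5/1⌋ = 5, remainder 0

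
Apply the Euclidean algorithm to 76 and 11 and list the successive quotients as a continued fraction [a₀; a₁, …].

76 ÷ 11 → quotient 6, remainder 10
11 ÷ 10 → quotient 1, remainder 1
10 ÷ 1 → quotient 10, remainder 0

[6; 1, 10]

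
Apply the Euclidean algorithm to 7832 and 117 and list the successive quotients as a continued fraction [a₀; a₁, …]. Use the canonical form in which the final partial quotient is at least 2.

7832 ÷ 117 → quotient 66, remainder 110
117 ÷ 110 → quotient 1, remainder 7
110 ÷ 7 → quotient 15, remainder 5
7 ÷ 5 → quotient 1, remainder 2
5 ÷ 2 → quotient 2, remainder 1
2 ÷ 1 → quotient 2, remainder 0

[66; 1, 15, 1, 2, 2]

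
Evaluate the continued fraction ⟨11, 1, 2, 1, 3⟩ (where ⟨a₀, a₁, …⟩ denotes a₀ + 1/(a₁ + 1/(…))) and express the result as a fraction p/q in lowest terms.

176/15

Start with 3.
1 + 1/(3/1) = 1 + 1/3 = 4/3
2 + 1/(4/3) = 2 + 3/4 = 11/4
1 + 1/(11/4) = 1 + 4/11 = 15/11
11 + 1/(15/11) = 11 + 11/15 = 176/15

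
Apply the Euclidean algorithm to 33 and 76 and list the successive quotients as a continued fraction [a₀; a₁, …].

Repeatedly divide and take the remainder:
⌊33/76⌋ = 0, remainder 33
⌊76/33⌋ = 2, remainder 10
⌊33/10⌋ = 3, remainder 3
⌊10/3⌋ = 3, remainder 1
⌊3/1⌋ = 3, remainder 0

[0; 2, 3, 3, 3]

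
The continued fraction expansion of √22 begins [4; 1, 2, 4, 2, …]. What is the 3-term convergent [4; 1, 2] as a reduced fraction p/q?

Compute successive convergents:
a_0 = 4: 4/1
a_1 = 1: 5/1
a_2 = 2: 14/3

14/3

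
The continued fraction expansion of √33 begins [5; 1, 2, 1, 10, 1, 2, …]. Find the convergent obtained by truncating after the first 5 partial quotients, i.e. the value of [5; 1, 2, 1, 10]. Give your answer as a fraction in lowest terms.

247/43

Start with 10.
1 + 1/(10/1) = 1 + 1/10 = 11/10
2 + 1/(11/10) = 2 + 10/11 = 32/11
1 + 1/(32/11) = 1 + 11/32 = 43/32
5 + 1/(43/32) = 5 + 32/43 = 247/43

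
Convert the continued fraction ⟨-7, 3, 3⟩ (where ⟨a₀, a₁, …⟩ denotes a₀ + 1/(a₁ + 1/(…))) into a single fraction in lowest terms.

Collapse the nested fraction from the inside out:
Start with 3.
3 + 1/(3/1) = 3 + 1/3 = 10/3
-7 + 1/(10/3) = -7 + 3/10 = -67/10

-67/10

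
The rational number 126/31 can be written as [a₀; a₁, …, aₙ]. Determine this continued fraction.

⌊126/31⌋ = 4, remainder 2
⌊31/2⌋ = 15, remainder 1
⌊2/1⌋ = 2, remainder 0

[4; 15, 2]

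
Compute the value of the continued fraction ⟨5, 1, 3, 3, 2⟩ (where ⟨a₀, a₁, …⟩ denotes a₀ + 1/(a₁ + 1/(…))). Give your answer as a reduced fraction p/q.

a_0 = 5: 5/1
a_1 = 1: 6/1
a_2 = 3: 23/4
a_3 = 3: 75/13
a_4 = 2: 173/30

173/30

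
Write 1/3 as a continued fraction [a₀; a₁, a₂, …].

1 ÷ 3 → quotient 0, remainder 1
3 ÷ 1 → quotient 3, remainder 0

[0; 3]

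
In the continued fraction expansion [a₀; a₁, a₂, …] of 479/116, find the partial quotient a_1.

7

479 = 4·116 + 15, so a_0 = 4
116 = 7·15 + 11, so a_1 = 7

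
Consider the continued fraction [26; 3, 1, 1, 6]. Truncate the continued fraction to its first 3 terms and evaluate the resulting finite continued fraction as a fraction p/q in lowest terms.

105/4

Collapse the nested fraction from the inside out:
Start with 1.
3 + 1/(1/1) = 3 + 1/1 = 4/1
26 + 1/(4/1) = 26 + 1/4 = 105/4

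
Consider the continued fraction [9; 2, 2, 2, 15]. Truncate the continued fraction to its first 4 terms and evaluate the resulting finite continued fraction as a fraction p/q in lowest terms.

Collapse the nested fraction from the inside out:
Start with 2.
2 + 1/(2/1) = 2 + 1/2 = 5/2
2 + 1/(5/2) = 2 + 2/5 = 12/5
9 + 1/(12/5) = 9 + 5/12 = 113/12

113/12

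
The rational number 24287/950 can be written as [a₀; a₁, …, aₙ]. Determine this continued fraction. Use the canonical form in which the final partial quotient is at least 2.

[25; 1, 1, 3, 3, 41]

24287 = 25·950 + 537, so a_0 = 25
950 = 1·537 + 413, so a_1 = 1
537 = 1·413 + 124, so a_2 = 1
413 = 3·124 + 41, so a_3 = 3
124 = 3·41 + 1, so a_4 = 3
41 = 41·1 + 0, so a_5 = 41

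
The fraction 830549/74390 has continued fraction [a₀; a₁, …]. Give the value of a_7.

7

⌊830549/74390⌋ = 11, remainder 12259
⌊74390/12259⌋ = 6, remainder 836
⌊12259/836⌋ = 14, remainder 555
⌊836/555⌋ = 1, remainder 281
⌊555/281⌋ = 1, remainder 274
⌊281/274⌋ = 1, remainder 7
⌊274/7⌋ = 39, remainder 1
⌊7/1⌋ = 7, remainder 0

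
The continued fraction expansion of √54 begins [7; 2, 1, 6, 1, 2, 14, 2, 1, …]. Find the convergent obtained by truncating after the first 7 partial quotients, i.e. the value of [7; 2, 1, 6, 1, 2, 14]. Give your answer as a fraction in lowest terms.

6959/947

Start with 14.
2 + 1/(14/1) = 2 + 1/14 = 29/14
1 + 1/(29/14) = 1 + 14/29 = 43/29
6 + 1/(43/29) = 6 + 29/43 = 287/43
1 + 1/(287/43) = 1 + 43/287 = 330/287
2 + 1/(330/287) = 2 + 287/330 = 947/330
7 + 1/(947/330) = 7 + 330/947 = 6959/947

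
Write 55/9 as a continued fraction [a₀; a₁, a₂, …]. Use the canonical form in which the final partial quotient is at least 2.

⌊55/9⌋ = 6, remainder 1
⌊9/1⌋ = 9, remainder 0

[6; 9]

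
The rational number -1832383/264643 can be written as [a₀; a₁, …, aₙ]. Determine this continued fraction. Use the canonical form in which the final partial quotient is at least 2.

[-7; 13, 6, 2, 8, 11, 3, 5]

Run the Euclidean algorithm, recording each quotient:
-1832383 = -7·264643 + 20118, so a_0 = -7
264643 = 13·20118 + 3109, so a_1 = 13
20118 = 6·3109 + 1464, so a_2 = 6
3109 = 2·1464 + 181, so a_3 = 2
1464 = 8·181 + 16, so a_4 = 8
181 = 11·16 + 5, so a_5 = 11
16 = 3·5 + 1, so a_6 = 3
5 = 5·1 + 0, so a_7 = 5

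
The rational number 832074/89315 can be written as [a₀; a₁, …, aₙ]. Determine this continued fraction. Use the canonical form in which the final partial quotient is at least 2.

[9; 3, 6, 7, 15, 1, 7, 5]

832074 = 9·89315 + 28239, so a_0 = 9
89315 = 3·28239 + 4598, so a_1 = 3
28239 = 6·4598 + 651, so a_2 = 6
4598 = 7·651 + 41, so a_3 = 7
651 = 15·41 + 36, so a_4 = 15
41 = 1·36 + 5, so a_5 = 1
36 = 7·5 + 1, so a_6 = 7
5 = 5·1 + 0, so a_7 = 5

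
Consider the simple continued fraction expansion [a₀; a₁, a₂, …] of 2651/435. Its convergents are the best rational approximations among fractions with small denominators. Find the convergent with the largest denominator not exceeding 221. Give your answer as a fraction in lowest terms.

1164/191

a_0 = 6: 6/1  (≤ bound)
a_1 = 10: 61/10  (≤ bound)
a_2 = 1: 67/11  (≤ bound)
a_3 = 1: 128/21  (≤ bound)
a_4 = 1: 195/32  (≤ bound)
a_5 = 1: 323/53  (≤ bound)
a_6 = 3: 1164/191  (≤ bound)
a_7 = 2: 2651/435  (> 221, stop)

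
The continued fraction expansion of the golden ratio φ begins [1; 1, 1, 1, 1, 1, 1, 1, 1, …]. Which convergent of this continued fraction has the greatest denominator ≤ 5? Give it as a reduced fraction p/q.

List convergents until the denominator exceeds the bound:
a_0 = 1: 1/1  (≤ bound)
a_1 = 1: 2/1  (≤ bound)
a_2 = 1: 3/2  (≤ bound)
a_3 = 1: 5/3  (≤ bound)
a_4 = 1: 8/5  (≤ bound)
a_5 = 1: 13/8  (> 5, stop)

8/5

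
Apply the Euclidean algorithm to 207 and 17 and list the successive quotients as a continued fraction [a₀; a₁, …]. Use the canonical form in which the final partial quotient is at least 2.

Apply division with remainder until the remainder is 0:
⌊207/17⌋ = 12, remainder 3
⌊17/3⌋ = 5, remainder 2
⌊3/2⌋ = 1, remainder 1
⌊2/1⌋ = 2, remainder 0

[12; 5, 1, 2]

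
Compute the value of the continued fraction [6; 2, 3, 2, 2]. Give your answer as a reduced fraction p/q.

251/39

a_0 = 6: 6/1
a_1 = 2: 13/2
a_2 = 3: 45/7
a_3 = 2: 103/16
a_4 = 2: 251/39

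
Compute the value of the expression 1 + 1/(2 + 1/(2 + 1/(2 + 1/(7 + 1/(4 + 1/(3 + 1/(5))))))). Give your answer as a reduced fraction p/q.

8966/6333

Start with 5.
3 + 1/(5/1) = 3 + 1/5 = 16/5
4 + 1/(16/5) = 4 + 5/16 = 69/16
7 + 1/(69/16) = 7 + 16/69 = 499/69
2 + 1/(499/69) = 2 + 69/499 = 1067/499
2 + 1/(1067/499) = 2 + 499/1067 = 2633/1067
2 + 1/(2633/1067) = 2 + 1067/2633 = 6333/2633
1 + 1/(6333/2633) = 1 + 2633/6333 = 8966/6333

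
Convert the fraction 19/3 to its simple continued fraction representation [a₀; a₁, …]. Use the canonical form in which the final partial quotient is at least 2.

Run the Euclidean algorithm, recording each quotient:
⌊19/3⌋ = 6, remainder 1
⌊3/1⌋ = 3, remainder 0

[6; 3]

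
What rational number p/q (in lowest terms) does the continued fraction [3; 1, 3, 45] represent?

Start with 45.
3 + 1/(45/1) = 3 + 1/45 = 136/45
1 + 1/(136/45) = 1 + 45/136 = 181/136
3 + 1/(181/136) = 3 + 136/181 = 679/181

679/181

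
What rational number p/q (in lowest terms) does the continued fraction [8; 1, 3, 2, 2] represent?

193/22

Collapse the nested fraction from the inside out:
Start with 2.
2 + 1/(2/1) = 2 + 1/2 = 5/2
3 + 1/(5/2) = 3 + 2/5 = 17/5
1 + 1/(17/5) = 1 + 5/17 = 22/17
8 + 1/(22/17) = 8 + 17/22 = 193/22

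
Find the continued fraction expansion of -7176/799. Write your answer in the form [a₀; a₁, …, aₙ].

[-9; 53, 3, 1, 3]

⌊-7176/799⌋ = -9, remainder 15
⌊799/15⌋ = 53, remainder 4
⌊15/4⌋ = 3, remainder 3
⌊4/3⌋ = 1, remainder 1
⌊3/1⌋ = 3, remainder 0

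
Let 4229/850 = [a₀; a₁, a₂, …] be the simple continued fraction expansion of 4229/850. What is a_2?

4229 = 4·850 + 829, so a_0 = 4
850 = 1·829 + 21, so a_1 = 1
829 = 39·21 + 10, so a_2 = 39

39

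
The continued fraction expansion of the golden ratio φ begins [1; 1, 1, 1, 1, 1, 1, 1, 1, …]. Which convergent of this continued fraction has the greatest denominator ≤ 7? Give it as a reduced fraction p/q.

8/5

List convergents until the denominator exceeds the bound:
a_0 = 1: 1/1  (≤ bound)
a_1 = 1: 2/1  (≤ bound)
a_2 = 1: 3/2  (≤ bound)
a_3 = 1: 5/3  (≤ bound)
a_4 = 1: 8/5  (≤ bound)
a_5 = 1: 13/8  (> 7, stop)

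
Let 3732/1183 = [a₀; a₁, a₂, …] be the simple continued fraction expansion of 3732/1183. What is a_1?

6

3732 = 3·1183 + 183, so a_0 = 3
1183 = 6·183 + 85, so a_1 = 6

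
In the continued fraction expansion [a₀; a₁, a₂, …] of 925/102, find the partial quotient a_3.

Repeatedly divide and take the remainder:
925 ÷ 102 → quotient 9, remainder 7
102 ÷ 7 → quotient 14, remainder 4
7 ÷ 4 → quotient 1, remainder 3
4 ÷ 3 → quotient 1, remainder 1

1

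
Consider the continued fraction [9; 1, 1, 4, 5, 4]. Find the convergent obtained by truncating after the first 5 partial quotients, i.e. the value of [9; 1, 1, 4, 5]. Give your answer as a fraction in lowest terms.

449/47

Compute successive convergents:
a_0 = 9: 9/1
a_1 = 1: 10/1
a_2 = 1: 19/2
a_3 = 4: 86/9
a_4 = 5: 449/47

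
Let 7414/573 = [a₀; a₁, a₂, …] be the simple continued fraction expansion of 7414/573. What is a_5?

Run the Euclidean algorithm, recording each quotient:
7414 ÷ 573 → quotient 12, remainder 538
573 ÷ 538 → quotient 1, remainder 35
538 ÷ 35 → quotient 15, remainder 13
35 ÷ 13 → quotient 2, remainder 9
13 ÷ 9 → quotient 1, remainder 4
9 ÷ 4 → quotient 2, remainder 1

2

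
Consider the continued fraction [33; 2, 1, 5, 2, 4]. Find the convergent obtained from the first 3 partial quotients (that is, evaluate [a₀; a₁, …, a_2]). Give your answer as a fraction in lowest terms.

100/3

Start with 1.
2 + 1/(1/1) = 2 + 1/1 = 3/1
33 + 1/(3/1) = 33 + 1/3 = 100/3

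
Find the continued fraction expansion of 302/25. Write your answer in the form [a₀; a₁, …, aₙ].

[12; 12, 2]

Repeatedly divide and take the remainder:
302 ÷ 25 → quotient 12, remainder 2
25 ÷ 2 → quotient 12, remainder 1
2 ÷ 1 → quotient 2, remainder 0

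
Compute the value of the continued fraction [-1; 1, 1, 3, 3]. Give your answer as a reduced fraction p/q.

-10/23

Start with 3.
3 + 1/(3/1) = 3 + 1/3 = 10/3
1 + 1/(10/3) = 1 + 3/10 = 13/10
1 + 1/(13/10) = 1 + 10/13 = 23/13
-1 + 1/(23/13) = -1 + 13/23 = -10/23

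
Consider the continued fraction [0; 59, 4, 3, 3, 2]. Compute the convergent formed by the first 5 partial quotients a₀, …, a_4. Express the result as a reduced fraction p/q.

Build up convergents one term at a time:
a_0 = 0: 0/1
a_1 = 59: 1/59
a_2 = 4: 4/237
a_3 = 3: 13/770
a_4 = 3: 43/2547

43/2547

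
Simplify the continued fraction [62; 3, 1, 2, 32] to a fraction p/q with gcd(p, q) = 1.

22169/356

Starting at the tail and folding back:
Start with 32.
2 + 1/(32/1) = 2 + 1/32 = 65/32
1 + 1/(65/32) = 1 + 32/65 = 97/65
3 + 1/(97/65) = 3 + 65/97 = 356/97
62 + 1/(356/97) = 62 + 97/356 = 22169/356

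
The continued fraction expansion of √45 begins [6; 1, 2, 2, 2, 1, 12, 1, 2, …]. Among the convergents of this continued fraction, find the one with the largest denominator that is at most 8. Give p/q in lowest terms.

List convergents until the denominator exceeds the bound:
a_0 = 6: 6/1  (≤ bound)
a_1 = 1: 7/1  (≤ bound)
a_2 = 2: 20/3  (≤ bound)
a_3 = 2: 47/7  (≤ bound)
a_4 = 2: 114/17  (> 8, stop)

47/7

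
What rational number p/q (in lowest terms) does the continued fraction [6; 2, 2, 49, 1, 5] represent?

Collapse the nested fraction from the inside out:
Start with 5.
1 + 1/(5/1) = 1 + 1/5 = 6/5
49 + 1/(6/5) = 49 + 5/6 = 299/6
2 + 1/(299/6) = 2 + 6/299 = 604/299
2 + 1/(604/299) = 2 + 299/604 = 1507/604
6 + 1/(1507/604) = 6 + 604/1507 = 9646/1507

9646/1507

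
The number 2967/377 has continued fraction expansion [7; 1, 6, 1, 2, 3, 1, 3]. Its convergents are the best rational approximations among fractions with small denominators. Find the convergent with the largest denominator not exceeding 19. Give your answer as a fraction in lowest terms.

a_0 = 7: 7/1  (≤ bound)
a_1 = 1: 8/1  (≤ bound)
a_2 = 6: 55/7  (≤ bound)
a_3 = 1: 63/8  (≤ bound)
a_4 = 2: 181/23  (> 19, stop)

63/8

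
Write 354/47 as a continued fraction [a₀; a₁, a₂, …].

[7; 1, 1, 7, 3]

Apply division with remainder until the remainder is 0:
⌊354/47⌋ = 7, remainder 25
⌊47/25⌋ = 1, remainder 22
⌊25/22⌋ = 1, remainder 3
⌊22/3⌋ = 7, remainder 1
⌊3/1⌋ = 3, remainder 0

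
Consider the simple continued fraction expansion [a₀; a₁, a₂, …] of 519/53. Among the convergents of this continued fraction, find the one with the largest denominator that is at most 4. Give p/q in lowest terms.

a_0 = 9: 9/1  (≤ bound)
a_1 = 1: 10/1  (≤ bound)
a_2 = 3: 39/4  (≤ bound)
a_3 = 1: 49/5  (> 4, stop)

39/4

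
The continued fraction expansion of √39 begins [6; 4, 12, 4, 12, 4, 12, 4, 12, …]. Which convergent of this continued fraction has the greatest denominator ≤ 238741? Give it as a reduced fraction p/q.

764394/122401

a_0 = 6: 6/1  (≤ bound)
a_1 = 4: 25/4  (≤ bound)
a_2 = 12: 306/49  (≤ bound)
a_3 = 4: 1249/200  (≤ bound)
a_4 = 12: 15294/2449  (≤ bound)
a_5 = 4: 62425/9996  (≤ bound)
a_6 = 12: 764394/122401  (≤ bound)
a_7 = 4: 3120001/499600  (> 238741, stop)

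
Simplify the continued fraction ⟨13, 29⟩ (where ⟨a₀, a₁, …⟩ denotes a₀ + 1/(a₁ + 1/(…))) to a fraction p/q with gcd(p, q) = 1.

378/29

Collapse the nested fraction from the inside out:
Start with 29.
13 + 1/(29/1) = 13 + 1/29 = 378/29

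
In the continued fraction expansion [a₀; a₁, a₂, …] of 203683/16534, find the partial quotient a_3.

203683 ÷ 16534 → quotient 12, remainder 5275
16534 ÷ 5275 → quotient 3, remainder 709
5275 ÷ 709 → quotient 7, remainder 312
709 ÷ 312 → quotient 2, remainder 85

2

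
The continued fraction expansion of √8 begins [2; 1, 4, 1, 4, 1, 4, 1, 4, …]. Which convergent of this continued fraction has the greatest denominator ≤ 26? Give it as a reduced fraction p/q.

17/6

a_0 = 2: 2/1  (≤ bound)
a_1 = 1: 3/1  (≤ bound)
a_2 = 4: 14/5  (≤ bound)
a_3 = 1: 17/6  (≤ bound)
a_4 = 4: 82/29  (> 26, stop)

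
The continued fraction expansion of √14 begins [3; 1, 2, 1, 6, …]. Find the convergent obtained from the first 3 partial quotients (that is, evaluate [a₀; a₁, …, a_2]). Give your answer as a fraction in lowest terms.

Use the convergent recurrence hₖ = aₖ·hₖ₋₁ + hₖ₋₂ (and likewise for the denominators kₖ):
a_0 = 3: 3/1
a_1 = 1: 4/1
a_2 = 2: 11/3

11/3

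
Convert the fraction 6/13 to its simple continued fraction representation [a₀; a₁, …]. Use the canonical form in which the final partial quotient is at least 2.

[0; 2, 6]

6 ÷ 13 → quotient 0, remainder 6
13 ÷ 6 → quotient 2, remainder 1
6 ÷ 1 → quotient 6, remainder 0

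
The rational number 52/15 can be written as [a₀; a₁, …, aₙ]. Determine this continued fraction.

[3; 2, 7]

52 ÷ 15 → quotient 3, remainder 7
15 ÷ 7 → quotient 2, remainder 1
7 ÷ 1 → quotient 7, remainder 0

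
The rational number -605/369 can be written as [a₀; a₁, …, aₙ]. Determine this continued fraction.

⌊-605/369⌋ = -2, remainder 133
⌊369/133⌋ = 2, remainder 103
⌊133/103⌋ = 1, remainder 30
⌊103/30⌋ = 3, remainder 13
⌊30/13⌋ = 2, remainder 4
⌊13/4⌋ = 3, remainder 1
⌊4/1⌋ = 4, remainder 0

[-2; 2, 1, 3, 2, 3, 4]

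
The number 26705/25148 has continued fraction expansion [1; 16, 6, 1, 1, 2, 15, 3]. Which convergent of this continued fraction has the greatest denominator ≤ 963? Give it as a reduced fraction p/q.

a_0 = 1: 1/1  (≤ bound)
a_1 = 16: 17/16  (≤ bound)
a_2 = 6: 103/97  (≤ bound)
a_3 = 1: 120/113  (≤ bound)
a_4 = 1: 223/210  (≤ bound)
a_5 = 2: 566/533  (≤ bound)
a_6 = 15: 8713/8205  (> 963, stop)

566/533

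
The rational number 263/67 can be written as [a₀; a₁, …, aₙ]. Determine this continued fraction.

Run the Euclidean algorithm, recording each quotient:
263 = 3·67 + 62, so a_0 = 3
67 = 1·62 + 5, so a_1 = 1
62 = 12·5 + 2, so a_2 = 12
5 = 2·2 + 1, so a_3 = 2
2 = 2·1 + 0, so a_4 = 2

[3; 1, 12, 2, 2]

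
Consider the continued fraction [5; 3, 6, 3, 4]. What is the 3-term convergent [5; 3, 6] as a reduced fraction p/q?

Start with 6.
3 + 1/(6/1) = 3 + 1/6 = 19/6
5 + 1/(19/6) = 5 + 6/19 = 101/19

101/19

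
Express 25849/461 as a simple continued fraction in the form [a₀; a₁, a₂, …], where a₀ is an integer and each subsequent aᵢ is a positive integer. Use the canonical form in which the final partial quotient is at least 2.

[56; 13, 1, 32]

Apply division with remainder until the remainder is 0:
25849 = 56·461 + 33, so a_0 = 56
461 = 13·33 + 32, so a_1 = 13
33 = 1·32 + 1, so a_2 = 1
32 = 32·1 + 0, so a_3 = 32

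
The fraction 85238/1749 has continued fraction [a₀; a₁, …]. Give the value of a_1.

1

Repeatedly divide and take the remainder:
85238 ÷ 1749 → quotient 48, remainder 1286
1749 ÷ 1286 → quotient 1, remainder 463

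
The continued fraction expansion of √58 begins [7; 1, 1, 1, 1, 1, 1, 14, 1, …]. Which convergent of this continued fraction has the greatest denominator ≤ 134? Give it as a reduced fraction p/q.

a_0 = 7: 7/1  (≤ bound)
a_1 = 1: 8/1  (≤ bound)
a_2 = 1: 15/2  (≤ bound)
a_3 = 1: 23/3  (≤ bound)
a_4 = 1: 38/5  (≤ bound)
a_5 = 1: 61/8  (≤ bound)
a_6 = 1: 99/13  (≤ bound)
a_7 = 14: 1447/190  (> 134, stop)

99/13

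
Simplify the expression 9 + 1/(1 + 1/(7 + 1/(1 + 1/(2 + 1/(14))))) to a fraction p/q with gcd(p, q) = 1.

a_0 = 9: 9/1
a_1 = 1: 10/1
a_2 = 7: 79/8
a_3 = 1: 89/9
a_4 = 2: 257/26
a_5 = 14: 3687/373

3687/373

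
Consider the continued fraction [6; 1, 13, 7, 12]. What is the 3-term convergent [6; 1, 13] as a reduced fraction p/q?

97/14

Build up convergents one term at a time:
a_0 = 6: 6/1
a_1 = 1: 7/1
a_2 = 13: 97/14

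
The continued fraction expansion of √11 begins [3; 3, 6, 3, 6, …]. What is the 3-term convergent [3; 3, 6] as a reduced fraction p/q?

63/19

Start with 6.
3 + 1/(6/1) = 3 + 1/6 = 19/6
3 + 1/(19/6) = 3 + 6/19 = 63/19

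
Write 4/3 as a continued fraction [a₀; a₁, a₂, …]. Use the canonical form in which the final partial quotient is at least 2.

[1; 3]

Repeatedly divide and take the remainder:
⌊4/3⌋ = 1, remainder 1
⌊3/1⌋ = 3, remainder 0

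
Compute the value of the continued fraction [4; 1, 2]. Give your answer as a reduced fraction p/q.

Build up convergents one term at a time:
a_0 = 4: 4/1
a_1 = 1: 5/1
a_2 = 2: 14/3

14/3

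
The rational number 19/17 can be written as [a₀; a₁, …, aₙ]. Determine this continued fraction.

Repeatedly divide and take the remainder:
19 ÷ 17 → quotient 1, remainder 2
17 ÷ 2 → quotient 8, remainder 1
2 ÷ 1 → quotient 2, remainder 0

[1; 8, 2]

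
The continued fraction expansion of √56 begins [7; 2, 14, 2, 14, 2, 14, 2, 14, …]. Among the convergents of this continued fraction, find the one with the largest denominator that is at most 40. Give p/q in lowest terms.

217/29

List convergents until the denominator exceeds the bound:
a_0 = 7: 7/1  (≤ bound)
a_1 = 2: 15/2  (≤ bound)
a_2 = 14: 217/29  (≤ bound)
a_3 = 2: 449/60  (> 40, stop)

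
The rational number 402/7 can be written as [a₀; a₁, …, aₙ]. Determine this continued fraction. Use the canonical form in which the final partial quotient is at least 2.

402 = 57·7 + 3, so a_0 = 57
7 = 2·3 + 1, so a_1 = 2
3 = 3·1 + 0, so a_2 = 3

[57; 2, 3]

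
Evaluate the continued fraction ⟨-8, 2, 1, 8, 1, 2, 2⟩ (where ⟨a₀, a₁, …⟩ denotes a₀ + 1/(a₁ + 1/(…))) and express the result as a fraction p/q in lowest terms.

-1508/197

Start with 2.
2 + 1/(2/1) = 2 + 1/2 = 5/2
1 + 1/(5/2) = 1 + 2/5 = 7/5
8 + 1/(7/5) = 8 + 5/7 = 61/7
1 + 1/(61/7) = 1 + 7/61 = 68/61
2 + 1/(68/61) = 2 + 61/68 = 197/68
-8 + 1/(197/68) = -8 + 68/197 = -1508/197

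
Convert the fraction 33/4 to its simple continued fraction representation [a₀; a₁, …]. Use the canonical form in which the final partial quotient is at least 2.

[8; 4]

33 = 8·4 + 1, so a_0 = 8
4 = 4·1 + 0, so a_1 = 4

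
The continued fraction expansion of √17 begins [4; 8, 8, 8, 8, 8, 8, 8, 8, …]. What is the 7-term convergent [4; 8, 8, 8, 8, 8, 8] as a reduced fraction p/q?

1166876/283009

a_0 = 4: 4/1
a_1 = 8: 33/8
a_2 = 8: 268/65
a_3 = 8: 2177/528
a_4 = 8: 17684/4289
a_5 = 8: 143649/34840
a_6 = 8: 1166876/283009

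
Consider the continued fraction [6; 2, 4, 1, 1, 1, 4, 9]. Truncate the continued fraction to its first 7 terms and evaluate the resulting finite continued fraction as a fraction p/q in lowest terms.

Compute successive convergents:
a_0 = 6: 6/1
a_1 = 2: 13/2
a_2 = 4: 58/9
a_3 = 1: 71/11
a_4 = 1: 129/20
a_5 = 1: 200/31
a_6 = 4: 929/144

929/144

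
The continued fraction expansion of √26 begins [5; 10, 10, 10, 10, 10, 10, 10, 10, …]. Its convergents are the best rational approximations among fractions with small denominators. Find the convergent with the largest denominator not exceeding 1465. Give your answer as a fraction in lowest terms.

5201/1020

List convergents until the denominator exceeds the bound:
a_0 = 5: 5/1  (≤ bound)
a_1 = 10: 51/10  (≤ bound)
a_2 = 10: 515/101  (≤ bound)
a_3 = 10: 5201/1020  (≤ bound)
a_4 = 10: 52525/10301  (> 1465, stop)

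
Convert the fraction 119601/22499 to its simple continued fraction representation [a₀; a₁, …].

[5; 3, 6, 59, 20]

Run the Euclidean algorithm, recording each quotient:
119601 = 5·22499 + 7106, so a_0 = 5
22499 = 3·7106 + 1181, so a_1 = 3
7106 = 6·1181 + 20, so a_2 = 6
1181 = 59·20 + 1, so a_3 = 59
20 = 20·1 + 0, so a_4 = 20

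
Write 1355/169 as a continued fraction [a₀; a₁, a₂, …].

⌊1355/169⌋ = 8, remainder 3
⌊169/3⌋ = 56, remainder 1
⌊3/1⌋ = 3, remainder 0

[8; 56, 3]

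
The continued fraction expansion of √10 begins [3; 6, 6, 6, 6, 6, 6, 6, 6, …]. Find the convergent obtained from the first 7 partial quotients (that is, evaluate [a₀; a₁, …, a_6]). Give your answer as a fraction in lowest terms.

168717/53353

Start with 6.
6 + 1/(6/1) = 6 + 1/6 = 37/6
6 + 1/(37/6) = 6 + 6/37 = 228/37
6 + 1/(228/37) = 6 + 37/228 = 1405/228
6 + 1/(1405/228) = 6 + 228/1405 = 8658/1405
6 + 1/(8658/1405) = 6 + 1405/8658 = 53353/8658
3 + 1/(53353/8658) = 3 + 8658/53353 = 168717/53353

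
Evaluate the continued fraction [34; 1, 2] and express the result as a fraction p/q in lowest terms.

104/3

a_0 = 34: 34/1
a_1 = 1: 35/1
a_2 = 2: 104/3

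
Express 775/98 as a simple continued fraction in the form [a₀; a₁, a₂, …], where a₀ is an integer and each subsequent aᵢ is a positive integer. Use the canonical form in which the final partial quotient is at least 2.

⌊775/98⌋ = 7, remainder 89
⌊98/89⌋ = 1, remainder 9
⌊89/9⌋ = 9, remainder 8
⌊9/8⌋ = 1, remainder 1
⌊8/1⌋ = 8, remainder 0

[7; 1, 9, 1, 8]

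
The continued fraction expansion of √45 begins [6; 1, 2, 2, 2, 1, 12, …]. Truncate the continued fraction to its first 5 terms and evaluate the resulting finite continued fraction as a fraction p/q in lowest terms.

114/17

a_0 = 6: 6/1
a_1 = 1: 7/1
a_2 = 2: 20/3
a_3 = 2: 47/7
a_4 = 2: 114/17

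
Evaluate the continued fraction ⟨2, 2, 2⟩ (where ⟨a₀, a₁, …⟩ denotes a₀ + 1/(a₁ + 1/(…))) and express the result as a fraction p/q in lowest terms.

a_0 = 2: 2/1
a_1 = 2: 5/2
a_2 = 2: 12/5

12/5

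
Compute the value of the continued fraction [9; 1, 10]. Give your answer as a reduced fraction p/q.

Starting at the tail and folding back:
Start with 10.
1 + 1/(10/1) = 1 + 1/10 = 11/10
9 + 1/(11/10) = 9 + 10/11 = 109/11

109/11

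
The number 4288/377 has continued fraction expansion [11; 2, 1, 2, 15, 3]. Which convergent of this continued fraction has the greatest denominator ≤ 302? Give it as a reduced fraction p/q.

a_0 = 11: 11/1  (≤ bound)
a_1 = 2: 23/2  (≤ bound)
a_2 = 1: 34/3  (≤ bound)
a_3 = 2: 91/8  (≤ bound)
a_4 = 15: 1399/123  (≤ bound)
a_5 = 3: 4288/377  (> 302, stop)

1399/123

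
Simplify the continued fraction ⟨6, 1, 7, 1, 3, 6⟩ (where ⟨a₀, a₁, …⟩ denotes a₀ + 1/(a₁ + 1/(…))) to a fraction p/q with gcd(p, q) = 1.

1508/219

Start with 6.
3 + 1/(6/1) = 3 + 1/6 = 19/6
1 + 1/(19/6) = 1 + 6/19 = 25/19
7 + 1/(25/19) = 7 + 19/25 = 194/25
1 + 1/(194/25) = 1 + 25/194 = 219/194
6 + 1/(219/194) = 6 + 194/219 = 1508/219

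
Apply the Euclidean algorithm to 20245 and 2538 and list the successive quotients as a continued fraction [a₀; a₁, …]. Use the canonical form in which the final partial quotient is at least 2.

[7; 1, 42, 59]

Run the Euclidean algorithm, recording each quotient:
20245 = 7·2538 + 2479, so a_0 = 7
2538 = 1·2479 + 59, so a_1 = 1
2479 = 42·59 + 1, so a_2 = 42
59 = 59·1 + 0, so a_3 = 59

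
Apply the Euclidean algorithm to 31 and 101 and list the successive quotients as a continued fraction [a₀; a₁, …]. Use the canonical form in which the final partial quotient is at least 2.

[0; 3, 3, 1, 7]

31 = 0·101 + 31, so a_0 = 0
101 = 3·31 + 8, so a_1 = 3
31 = 3·8 + 7, so a_2 = 3
8 = 1·7 + 1, so a_3 = 1
7 = 7·1 + 0, so a_4 = 7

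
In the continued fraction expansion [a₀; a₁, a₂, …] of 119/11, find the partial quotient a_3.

2

Run the Euclidean algorithm, recording each quotient:
⌊119/11⌋ = 10, remainder 9
⌊11/9⌋ = 1, remainder 2
⌊9/2⌋ = 4, remainder 1
⌊2/1⌋ = 2, remainder 0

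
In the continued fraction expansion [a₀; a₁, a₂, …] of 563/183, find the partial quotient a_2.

⌊563/183⌋ = 3, remainder 14
⌊183/14⌋ = 13, remainder 1
⌊14/1⌋ = 14, remainder 0

14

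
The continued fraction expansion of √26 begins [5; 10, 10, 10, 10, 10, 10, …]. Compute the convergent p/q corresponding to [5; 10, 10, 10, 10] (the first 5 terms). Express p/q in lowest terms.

52525/10301

Start with 10.
10 + 1/(10/1) = 10 + 1/10 = 101/10
10 + 1/(101/10) = 10 + 10/101 = 1020/101
10 + 1/(1020/101) = 10 + 101/1020 = 10301/1020
5 + 1/(10301/1020) = 5 + 1020/10301 = 52525/10301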